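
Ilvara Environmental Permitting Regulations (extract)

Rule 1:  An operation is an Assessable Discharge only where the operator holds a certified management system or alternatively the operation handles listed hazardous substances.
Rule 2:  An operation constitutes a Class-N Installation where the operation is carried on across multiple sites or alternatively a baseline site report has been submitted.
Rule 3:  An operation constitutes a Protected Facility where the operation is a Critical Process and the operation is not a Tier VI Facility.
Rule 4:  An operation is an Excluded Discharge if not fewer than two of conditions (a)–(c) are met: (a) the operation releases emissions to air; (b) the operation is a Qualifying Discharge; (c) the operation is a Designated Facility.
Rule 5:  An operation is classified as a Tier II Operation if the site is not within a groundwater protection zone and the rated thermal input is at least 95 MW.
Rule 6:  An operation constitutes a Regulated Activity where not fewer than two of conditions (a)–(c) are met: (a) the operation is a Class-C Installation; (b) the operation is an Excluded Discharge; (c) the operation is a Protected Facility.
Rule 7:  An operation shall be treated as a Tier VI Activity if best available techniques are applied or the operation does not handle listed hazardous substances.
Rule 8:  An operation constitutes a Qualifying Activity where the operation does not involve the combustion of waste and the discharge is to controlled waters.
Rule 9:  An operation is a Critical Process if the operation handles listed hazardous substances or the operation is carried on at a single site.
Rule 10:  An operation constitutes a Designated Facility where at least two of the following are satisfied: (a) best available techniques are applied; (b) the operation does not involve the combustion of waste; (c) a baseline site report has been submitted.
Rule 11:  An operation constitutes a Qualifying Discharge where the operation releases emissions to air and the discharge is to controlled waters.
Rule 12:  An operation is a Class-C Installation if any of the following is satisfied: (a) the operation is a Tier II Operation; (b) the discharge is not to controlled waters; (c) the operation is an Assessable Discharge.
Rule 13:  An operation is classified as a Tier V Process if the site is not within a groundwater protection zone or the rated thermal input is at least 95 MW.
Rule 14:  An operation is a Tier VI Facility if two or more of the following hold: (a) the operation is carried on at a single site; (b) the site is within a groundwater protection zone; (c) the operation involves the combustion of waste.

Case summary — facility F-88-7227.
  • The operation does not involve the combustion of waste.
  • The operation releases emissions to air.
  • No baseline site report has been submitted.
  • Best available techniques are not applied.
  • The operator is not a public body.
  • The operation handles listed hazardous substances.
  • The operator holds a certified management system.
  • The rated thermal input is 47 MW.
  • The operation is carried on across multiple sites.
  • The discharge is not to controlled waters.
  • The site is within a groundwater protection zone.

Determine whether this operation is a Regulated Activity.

Yes

Under rule 5: the site is not within a groundwater protection zone? no; and rated thermal input: 47 MW ≥ 95 MW? no. So the operation is not a Tier II Operation.
Under rule 1: the operator holds a certified management system? yes; or the operation handles listed hazardous substances? yes. So the operation is an Assessable Discharge.
Under rule 12: Tier II Operation (rule 5)? no; or the discharge is not to controlled waters? yes; or Assessable Discharge (rule 1)? yes. So the operation is a Class-C Installation.
Under rule 11: the operation releases emissions to air? yes; and the discharge is to controlled waters? no. So the operation is not a Qualifying Discharge.
Under rule 10: best available techniques are applied? no; the operation does not involve the combustion of waste? yes; a baseline site report has been submitted? no — 1 of 3 hold (need ≥2) → not satisfied.
Under rule 4: the operation releases emissions to air? yes; Qualifying Discharge (rule 11)? no; Designated Facility (rule 10)? no — 1 of 3 hold (need ≥2) → not satisfied.
Under rule 9: the operation handles listed hazardous substances? yes; or the operation is carried on at a single site? no. So the operation is a Critical Process.
Under rule 14: the operation is carried on at a single site? no; the site is within a groundwater protection zone? yes; the operation involves the combustion of waste? no — 1 of 3 hold (need ≥2) → not satisfied.
Under rule 3: Critical Process (rule 9)? yes; and not a Tier VI Facility (rule 14)? yes. So the operation is a Protected Facility.
Under rule 6: Class-C Installation (rule 12)? yes; Excluded Discharge (rule 4)? no; Protected Facility (rule 3)? yes — 2 of 3 hold (need ≥2) → satisfied.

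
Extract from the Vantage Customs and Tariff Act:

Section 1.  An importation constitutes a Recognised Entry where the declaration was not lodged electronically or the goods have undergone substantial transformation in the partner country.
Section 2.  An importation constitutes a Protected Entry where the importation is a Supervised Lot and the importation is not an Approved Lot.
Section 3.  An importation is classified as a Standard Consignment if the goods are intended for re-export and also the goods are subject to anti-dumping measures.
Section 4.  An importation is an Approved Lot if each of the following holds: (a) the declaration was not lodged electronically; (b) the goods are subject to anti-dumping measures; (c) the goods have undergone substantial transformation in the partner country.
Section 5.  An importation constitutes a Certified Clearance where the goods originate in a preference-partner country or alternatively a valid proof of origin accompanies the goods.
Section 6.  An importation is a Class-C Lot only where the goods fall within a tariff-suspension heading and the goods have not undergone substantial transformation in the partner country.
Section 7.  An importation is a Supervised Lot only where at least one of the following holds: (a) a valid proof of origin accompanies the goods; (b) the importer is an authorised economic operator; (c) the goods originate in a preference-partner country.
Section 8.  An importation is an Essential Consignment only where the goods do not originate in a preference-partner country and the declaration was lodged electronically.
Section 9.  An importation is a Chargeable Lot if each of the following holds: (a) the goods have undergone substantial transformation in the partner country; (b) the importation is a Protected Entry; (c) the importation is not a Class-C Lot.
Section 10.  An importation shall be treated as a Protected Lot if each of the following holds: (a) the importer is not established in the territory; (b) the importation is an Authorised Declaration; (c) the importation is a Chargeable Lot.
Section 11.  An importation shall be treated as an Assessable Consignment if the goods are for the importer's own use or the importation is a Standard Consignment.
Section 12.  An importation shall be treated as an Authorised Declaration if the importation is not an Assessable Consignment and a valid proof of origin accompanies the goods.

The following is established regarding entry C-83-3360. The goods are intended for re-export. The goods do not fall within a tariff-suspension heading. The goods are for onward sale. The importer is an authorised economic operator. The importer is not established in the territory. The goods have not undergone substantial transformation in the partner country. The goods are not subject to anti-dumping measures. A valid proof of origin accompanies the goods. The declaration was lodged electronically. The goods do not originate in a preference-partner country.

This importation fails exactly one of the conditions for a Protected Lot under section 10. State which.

section 3 — Standard Consignment: [the goods are intended for re-export? yes] AND [the goods are subject to anti-dumping measures? no] → not satisfied.
section 11 — Assessable Consignment: [the goods are for the importer's own use? no] OR [Standard Consignment (section 3)? no] → not satisfied.
section 12 — Authorised Declaration: [not an Assessable Consignment (section 11)? yes] AND [a valid proof of origin accompanies the goods? yes] → satisfied.
section 7 — Supervised Lot: [a valid proof of origin accompanies the goods? yes] OR [the importer is an authorised economic operator? yes] OR [the goods originate in a preference-partner country? no] → satisfied.
section 4 — Approved Lot: [the declaration was not lodged electronically? no] AND [the goods are subject to anti-dumping measures? no] AND [the goods have undergone substantial transformation in the partner country? no] → not satisfied.
section 2 — Protected Entry: [Supervised Lot (section 7)? yes] AND [not an Approved Lot (section 4)? yes] → satisfied.
section 6 — Class-C Lot: [the goods fall within a tariff-suspension heading? no] AND [the goods have not undergone substantial transformation in the partner country? yes] → not satisfied.
section 9 — Chargeable Lot: [the goods have undergone substantial transformation in the partner country? no] AND [Protected Entry (section 2)? yes] AND [not a Class-C Lot (section 6)? yes] → not satisfied.
section 10 — Protected Lot: [the importer is not established in the territory? yes] AND [Authorised Declaration (section 12)? yes] AND [Chargeable Lot (section 9)? no] → not satisfied.

Chargeable Lot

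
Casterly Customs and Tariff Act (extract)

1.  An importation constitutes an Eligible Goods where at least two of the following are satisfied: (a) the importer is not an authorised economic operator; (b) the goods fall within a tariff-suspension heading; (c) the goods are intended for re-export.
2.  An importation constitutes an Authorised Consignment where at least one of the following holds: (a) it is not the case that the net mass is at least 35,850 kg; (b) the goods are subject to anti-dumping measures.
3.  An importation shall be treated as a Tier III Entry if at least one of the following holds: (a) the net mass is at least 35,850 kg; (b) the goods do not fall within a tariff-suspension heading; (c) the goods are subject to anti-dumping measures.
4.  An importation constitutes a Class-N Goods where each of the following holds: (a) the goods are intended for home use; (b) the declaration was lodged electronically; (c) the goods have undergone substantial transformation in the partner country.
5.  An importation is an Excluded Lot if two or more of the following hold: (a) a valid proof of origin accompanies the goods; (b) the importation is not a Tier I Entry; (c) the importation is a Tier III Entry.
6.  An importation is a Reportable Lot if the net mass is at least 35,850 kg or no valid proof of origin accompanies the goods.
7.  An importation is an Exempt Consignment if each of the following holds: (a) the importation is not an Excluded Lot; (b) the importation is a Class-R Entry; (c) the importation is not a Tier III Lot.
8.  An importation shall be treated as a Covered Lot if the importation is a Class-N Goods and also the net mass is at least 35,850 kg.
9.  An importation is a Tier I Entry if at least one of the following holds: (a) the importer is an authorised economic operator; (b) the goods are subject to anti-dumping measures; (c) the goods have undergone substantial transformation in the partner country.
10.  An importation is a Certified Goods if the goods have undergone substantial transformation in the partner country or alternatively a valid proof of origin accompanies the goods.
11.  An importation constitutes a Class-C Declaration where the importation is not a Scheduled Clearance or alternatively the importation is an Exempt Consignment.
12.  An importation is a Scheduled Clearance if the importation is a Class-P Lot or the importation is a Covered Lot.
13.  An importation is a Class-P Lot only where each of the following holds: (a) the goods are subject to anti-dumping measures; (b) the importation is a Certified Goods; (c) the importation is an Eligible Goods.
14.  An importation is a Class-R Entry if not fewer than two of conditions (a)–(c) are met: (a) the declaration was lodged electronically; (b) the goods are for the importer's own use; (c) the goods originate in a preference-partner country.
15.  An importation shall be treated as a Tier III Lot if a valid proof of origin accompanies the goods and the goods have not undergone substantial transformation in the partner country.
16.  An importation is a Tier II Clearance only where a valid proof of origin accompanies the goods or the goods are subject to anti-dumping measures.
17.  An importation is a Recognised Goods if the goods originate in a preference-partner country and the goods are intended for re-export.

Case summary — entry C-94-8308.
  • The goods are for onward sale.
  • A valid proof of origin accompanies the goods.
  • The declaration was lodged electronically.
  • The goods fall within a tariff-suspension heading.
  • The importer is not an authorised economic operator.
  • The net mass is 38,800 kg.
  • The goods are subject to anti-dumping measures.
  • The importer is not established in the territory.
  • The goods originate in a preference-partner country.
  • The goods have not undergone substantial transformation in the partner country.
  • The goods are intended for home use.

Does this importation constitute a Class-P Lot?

paragraph 10 — Certified Goods: [the goods have undergone substantial transformation in the partner country? no] OR [a valid proof of origin accompanies the goods? yes] → satisfied.
paragraph 1 — Eligible Goods: the importer is not an authorised economic operator? yes; the goods fall within a tariff-suspension heading? yes; the goods are intended for re-export? no — 2 of 3 hold (need ≥2) → satisfied.
paragraph 13 — Class-P Lot: [the goods are subject to anti-dumping measures? yes] AND [Certified Goods (paragraph 10)? yes] AND [Eligible Goods (paragraph 1)? yes] → satisfied.

Yes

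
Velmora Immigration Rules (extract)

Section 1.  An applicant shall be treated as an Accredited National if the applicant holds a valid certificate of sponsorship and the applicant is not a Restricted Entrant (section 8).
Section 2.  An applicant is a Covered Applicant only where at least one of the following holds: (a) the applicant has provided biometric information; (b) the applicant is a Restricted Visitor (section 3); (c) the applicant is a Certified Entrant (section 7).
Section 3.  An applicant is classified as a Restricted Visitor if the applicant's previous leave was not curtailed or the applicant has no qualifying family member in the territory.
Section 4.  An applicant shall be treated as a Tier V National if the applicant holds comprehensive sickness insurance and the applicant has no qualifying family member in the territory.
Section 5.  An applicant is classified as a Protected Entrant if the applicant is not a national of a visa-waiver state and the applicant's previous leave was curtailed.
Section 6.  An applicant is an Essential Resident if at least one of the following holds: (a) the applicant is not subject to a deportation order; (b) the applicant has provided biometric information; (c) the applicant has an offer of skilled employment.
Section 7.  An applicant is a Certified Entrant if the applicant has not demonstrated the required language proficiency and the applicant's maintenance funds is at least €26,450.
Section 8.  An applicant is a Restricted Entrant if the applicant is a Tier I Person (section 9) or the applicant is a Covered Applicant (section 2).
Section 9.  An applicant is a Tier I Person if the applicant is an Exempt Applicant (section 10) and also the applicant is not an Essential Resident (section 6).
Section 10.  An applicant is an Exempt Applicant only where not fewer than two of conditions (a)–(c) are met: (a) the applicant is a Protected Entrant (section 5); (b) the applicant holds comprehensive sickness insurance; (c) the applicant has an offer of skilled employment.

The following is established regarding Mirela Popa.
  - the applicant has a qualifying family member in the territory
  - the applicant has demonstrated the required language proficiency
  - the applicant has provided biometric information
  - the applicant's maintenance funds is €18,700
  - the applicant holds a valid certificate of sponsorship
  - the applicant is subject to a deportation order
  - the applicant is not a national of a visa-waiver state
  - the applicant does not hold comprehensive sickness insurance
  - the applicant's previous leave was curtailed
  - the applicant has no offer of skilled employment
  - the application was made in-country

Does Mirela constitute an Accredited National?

section 5 — Protected Entrant: [the applicant is not a national of a visa-waiver state? yes] AND [the applicant's previous leave was curtailed? yes] → satisfied.
section 10 — Exempt Applicant: Protected Entrant (section 5)? yes; the applicant holds comprehensive sickness insurance? no; the applicant has an offer of skilled employment? no — 1 of 3 hold (need ≥2) → not satisfied.
section 6 — Essential Resident: [the applicant is not subject to a deportation order? no] OR [the applicant has provided biometric information? yes] OR [the applicant has an offer of skilled employment? no] → satisfied.
section 9 — Tier I Person: [Exempt Applicant (section 10)? no] AND [not an Essential Resident (section 6)? no] → not satisfied.
section 3 — Restricted Visitor: [the applicant's previous leave was not curtailed? no] OR [the applicant has no qualifying family member in the territory? no] → not satisfied.
section 7 — Certified Entrant: [the applicant has not demonstrated the required language proficiency? no] AND [applicant's maintenance funds: €18,700 ≥ €26,450? no] → not satisfied.
section 2 — Covered Applicant: [the applicant has provided biometric information? yes] OR [Restricted Visitor (section 3)? no] OR [Certified Entrant (section 7)? no] → satisfied.
section 8 — Restricted Entrant: [Tier I Person (section 9)? no] OR [Covered Applicant (section 2)? yes] → satisfied.
section 1 — Accredited National: [the applicant holds a valid certificate of sponsorship? yes] AND [not a Restricted Entrant (section 8)? no] → not satisfied.

No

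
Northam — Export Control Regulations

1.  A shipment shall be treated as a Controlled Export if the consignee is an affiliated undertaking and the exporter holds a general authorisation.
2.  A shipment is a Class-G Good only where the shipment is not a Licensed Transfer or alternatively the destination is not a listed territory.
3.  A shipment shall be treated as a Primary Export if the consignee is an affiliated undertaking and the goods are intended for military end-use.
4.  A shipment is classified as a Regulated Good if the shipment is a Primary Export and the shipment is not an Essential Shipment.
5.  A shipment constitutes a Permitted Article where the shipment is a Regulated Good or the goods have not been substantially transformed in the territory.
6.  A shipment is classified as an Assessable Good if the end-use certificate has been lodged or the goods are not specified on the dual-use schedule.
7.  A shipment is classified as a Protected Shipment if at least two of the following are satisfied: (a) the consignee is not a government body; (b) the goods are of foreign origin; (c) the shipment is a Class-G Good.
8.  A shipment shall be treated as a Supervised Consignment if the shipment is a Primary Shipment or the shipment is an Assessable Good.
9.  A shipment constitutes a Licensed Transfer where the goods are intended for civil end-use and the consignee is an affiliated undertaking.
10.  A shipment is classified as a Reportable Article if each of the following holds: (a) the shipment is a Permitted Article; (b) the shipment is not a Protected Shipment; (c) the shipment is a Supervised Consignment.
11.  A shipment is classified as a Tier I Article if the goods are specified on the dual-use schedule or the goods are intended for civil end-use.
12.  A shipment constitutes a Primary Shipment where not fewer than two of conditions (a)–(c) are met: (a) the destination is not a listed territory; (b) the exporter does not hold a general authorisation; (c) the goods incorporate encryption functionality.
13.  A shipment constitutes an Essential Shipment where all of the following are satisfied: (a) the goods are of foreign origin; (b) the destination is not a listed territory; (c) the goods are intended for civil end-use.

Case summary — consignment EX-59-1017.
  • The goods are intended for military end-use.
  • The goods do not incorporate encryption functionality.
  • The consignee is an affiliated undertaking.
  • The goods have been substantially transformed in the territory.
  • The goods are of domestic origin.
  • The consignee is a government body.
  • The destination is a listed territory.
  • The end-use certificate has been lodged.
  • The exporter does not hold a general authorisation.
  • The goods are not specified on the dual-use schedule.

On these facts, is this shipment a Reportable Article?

Yes

paragraph 3 — Primary Export: [the consignee is an affiliated undertaking? yes] AND [the goods are intended for military end-use? yes] → satisfied.
paragraph 13 — Essential Shipment: [the goods are of foreign origin? no] AND [the destination is not a listed territory? no] AND [the goods are intended for civil end-use? no] → not satisfied.
paragraph 4 — Regulated Good: [Primary Export (paragraph 3)? yes] AND [not an Essential Shipment (paragraph 13)? yes] → satisfied.
paragraph 5 — Permitted Article: [Regulated Good (paragraph 4)? yes] OR [the goods have not been substantially transformed in the territory? no] → satisfied.
paragraph 9 — Licensed Transfer: [the goods are intended for civil end-use? no] AND [the consignee is an affiliated undertaking? yes] → not satisfied.
paragraph 2 — Class-G Good: [not a Licensed Transfer (paragraph 9)? yes] OR [the destination is not a listed territory? no] → satisfied.
paragraph 7 — Protected Shipment: the consignee is not a government body? no; the goods are of foreign origin? no; Class-G Good (paragraph 2)? yes — 1 of 3 hold (need ≥2) → not satisfied.
paragraph 12 — Primary Shipment: the destination is not a listed territory? no; the exporter does not hold a general authorisation? yes; the goods incorporate encryption functionality? no — 1 of 3 hold (need ≥2) → not satisfied.
paragraph 6 — Assessable Good: [the end-use certificate has been lodged? yes] OR [the goods are not specified on the dual-use schedule? yes] → satisfied.
paragraph 8 — Supervised Consignment: [Primary Shipment (paragraph 12)? no] OR [Assessable Good (paragraph 6)? yes] → satisfied.
paragraph 10 — Reportable Article: [Permitted Article (paragraph 5)? yes] AND [not a Protected Shipment (paragraph 7)? yes] AND [Supervised Consignment (paragraph 8)? yes] → satisfied.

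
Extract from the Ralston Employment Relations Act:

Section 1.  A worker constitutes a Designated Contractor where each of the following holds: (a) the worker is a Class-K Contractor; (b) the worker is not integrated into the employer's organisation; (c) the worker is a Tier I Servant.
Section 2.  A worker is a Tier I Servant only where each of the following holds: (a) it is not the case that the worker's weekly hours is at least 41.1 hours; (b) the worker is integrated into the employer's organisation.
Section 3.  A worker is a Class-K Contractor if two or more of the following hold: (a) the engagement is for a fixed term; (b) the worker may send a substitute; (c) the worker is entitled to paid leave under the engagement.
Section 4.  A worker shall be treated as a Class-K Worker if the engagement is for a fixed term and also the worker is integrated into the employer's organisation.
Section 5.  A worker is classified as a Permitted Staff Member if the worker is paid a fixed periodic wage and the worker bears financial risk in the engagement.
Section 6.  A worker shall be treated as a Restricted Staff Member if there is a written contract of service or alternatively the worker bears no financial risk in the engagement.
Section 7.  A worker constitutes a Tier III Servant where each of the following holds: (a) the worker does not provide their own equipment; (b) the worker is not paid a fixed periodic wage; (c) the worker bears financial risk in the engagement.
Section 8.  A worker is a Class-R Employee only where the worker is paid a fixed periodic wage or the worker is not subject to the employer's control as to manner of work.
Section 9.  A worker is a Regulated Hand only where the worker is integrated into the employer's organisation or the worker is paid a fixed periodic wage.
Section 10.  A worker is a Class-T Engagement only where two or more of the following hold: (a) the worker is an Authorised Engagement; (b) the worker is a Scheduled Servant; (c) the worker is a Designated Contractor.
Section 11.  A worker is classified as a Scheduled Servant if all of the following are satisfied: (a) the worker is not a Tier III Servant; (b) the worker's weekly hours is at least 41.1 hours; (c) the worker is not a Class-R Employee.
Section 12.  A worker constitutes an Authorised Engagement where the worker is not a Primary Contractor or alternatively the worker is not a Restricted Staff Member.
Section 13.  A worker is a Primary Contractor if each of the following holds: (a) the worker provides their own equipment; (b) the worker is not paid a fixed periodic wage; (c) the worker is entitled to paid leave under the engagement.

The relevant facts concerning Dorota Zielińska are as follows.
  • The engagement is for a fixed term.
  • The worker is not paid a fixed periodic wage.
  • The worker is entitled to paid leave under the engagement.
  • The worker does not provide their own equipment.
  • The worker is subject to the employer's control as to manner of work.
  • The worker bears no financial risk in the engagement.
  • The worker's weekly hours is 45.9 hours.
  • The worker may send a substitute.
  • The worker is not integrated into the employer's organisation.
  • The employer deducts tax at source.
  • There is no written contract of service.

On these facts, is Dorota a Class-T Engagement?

section 13 — Primary Contractor: [the worker provides their own equipment? no] AND [the worker is not paid a fixed periodic wage? yes] AND [the worker is entitled to paid leave under the engagement? yes] → not satisfied.
section 6 — Restricted Staff Member: [there is a written contract of service? no] OR [the worker bears no financial risk in the engagement? yes] → satisfied.
section 12 — Authorised Engagement: [not a Primary Contractor (section 13)? yes] OR [not a Restricted Staff Member (section 6)? no] → satisfied.
section 7 — Tier III Servant: [the worker does not provide their own equipment? yes] AND [the worker is not paid a fixed periodic wage? yes] AND [the worker bears financial risk in the engagement? no] → not satisfied.
section 8 — Class-R Employee: [the worker is paid a fixed periodic wage? no] OR [the worker is not subject to the employer's control as to manner of work? no] → not satisfied.
section 11 — Scheduled Servant: [not a Tier III Servant (section 7)? yes] AND [worker's weekly hours: 45.9 hours ≥ 41.1 hours? yes] AND [not a Class-R Employee (section 8)? yes] → satisfied.
section 3 — Class-K Contractor: the engagement is for a fixed term? yes; the worker may send a substitute? yes; the worker is entitled to paid leave under the engagement? yes — 3 of 3 hold (need ≥2) → satisfied.
section 2 — Tier I Servant: [worker's weekly hours: 45.9 hours ≥ 41.1 hours? yes, so negated condition no] AND [the worker is integrated into the employer's organisation? no] → not satisfied.
section 1 — Designated Contractor: [Class-K Contractor (section 3)? yes] AND [the worker is not integrated into the employer's organisation? yes] AND [Tier I Servant (section 2)? no] → not satisfied.
section 10 — Class-T Engagement: Authorised Engagement (section 12)? yes; Scheduled Servant (section 11)? yes; Designated Contractor (section 1)? no — 2 of 3 hold (need ≥2) → satisfied.

Yes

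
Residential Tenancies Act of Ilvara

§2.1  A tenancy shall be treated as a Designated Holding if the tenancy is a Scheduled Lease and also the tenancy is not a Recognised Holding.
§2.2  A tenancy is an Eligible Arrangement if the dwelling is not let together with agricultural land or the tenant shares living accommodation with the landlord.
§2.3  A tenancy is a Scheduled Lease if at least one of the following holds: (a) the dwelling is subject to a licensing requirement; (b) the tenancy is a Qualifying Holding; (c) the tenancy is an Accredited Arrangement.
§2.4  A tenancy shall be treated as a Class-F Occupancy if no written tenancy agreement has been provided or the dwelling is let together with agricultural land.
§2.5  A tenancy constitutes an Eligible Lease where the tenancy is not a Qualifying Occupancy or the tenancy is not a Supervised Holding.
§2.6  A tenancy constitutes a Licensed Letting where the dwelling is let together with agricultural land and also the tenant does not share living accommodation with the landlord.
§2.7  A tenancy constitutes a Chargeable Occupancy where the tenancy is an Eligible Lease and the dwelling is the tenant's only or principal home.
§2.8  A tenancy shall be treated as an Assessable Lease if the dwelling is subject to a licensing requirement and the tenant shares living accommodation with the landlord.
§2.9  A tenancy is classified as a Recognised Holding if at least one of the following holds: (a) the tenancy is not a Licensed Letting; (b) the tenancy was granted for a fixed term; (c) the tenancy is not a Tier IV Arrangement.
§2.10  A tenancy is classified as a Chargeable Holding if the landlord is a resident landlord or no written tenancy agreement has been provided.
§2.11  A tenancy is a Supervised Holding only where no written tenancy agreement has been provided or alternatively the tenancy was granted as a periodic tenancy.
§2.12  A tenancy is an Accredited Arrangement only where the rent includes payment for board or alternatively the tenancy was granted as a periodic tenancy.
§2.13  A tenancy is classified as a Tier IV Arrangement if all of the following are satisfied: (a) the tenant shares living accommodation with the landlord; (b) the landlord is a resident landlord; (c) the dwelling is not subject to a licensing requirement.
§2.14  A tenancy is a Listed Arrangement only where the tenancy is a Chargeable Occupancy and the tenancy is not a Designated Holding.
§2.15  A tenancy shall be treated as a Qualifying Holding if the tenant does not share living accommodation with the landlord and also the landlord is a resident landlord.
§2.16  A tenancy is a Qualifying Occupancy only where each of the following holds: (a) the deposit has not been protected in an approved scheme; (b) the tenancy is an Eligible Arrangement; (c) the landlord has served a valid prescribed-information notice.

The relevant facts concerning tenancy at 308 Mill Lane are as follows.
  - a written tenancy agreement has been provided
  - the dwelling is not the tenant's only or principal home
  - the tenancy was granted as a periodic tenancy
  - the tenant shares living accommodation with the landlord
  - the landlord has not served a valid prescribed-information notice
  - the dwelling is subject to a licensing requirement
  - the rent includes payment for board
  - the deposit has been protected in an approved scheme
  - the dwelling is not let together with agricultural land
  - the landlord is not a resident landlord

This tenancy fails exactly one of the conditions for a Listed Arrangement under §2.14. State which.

Under §2.2: the dwelling is not let together with agricultural land? yes; or the tenant shares living accommodation with the landlord? yes. So the tenancy is an Eligible Arrangement.
Under §2.16: the deposit has not been protected in an approved scheme? no; and Eligible Arrangement (§2.2)? yes; and the landlord has served a valid prescribed-information notice? no. So the tenancy is not a Qualifying Occupancy.
Under §2.11: no written tenancy agreement has been provided? no; or the tenancy was granted as a periodic tenancy? yes. So the tenancy is a Supervised Holding.
Under §2.5: not a Qualifying Occupancy (§2.16)? yes; or not a Supervised Holding (§2.11)? no. So the tenancy is an Eligible Lease.
Under §2.7: Eligible Lease (§2.5)? yes; and the dwelling is the tenant's only or principal home? no. So the tenancy is not a Chargeable Occupancy.
Under §2.15: the tenant does not share living accommodation with the landlord? no; and the landlord is a resident landlord? no. So the tenancy is not a Qualifying Holding.
Under §2.12: the rent includes payment for board? yes; or the tenancy was granted as a periodic tenancy? yes. So the tenancy is an Accredited Arrangement.
Under §2.3: the dwelling is subject to a licensing requirement? yes; or Qualifying Holding (§2.15)? no; or Accredited Arrangement (§2.12)? yes. So the tenancy is a Scheduled Lease.
Under §2.6: the dwelling is let together with agricultural land? no; and the tenant does not share living accommodation with the landlord? no. So the tenancy is not a Licensed Letting.
Under §2.13: the tenant shares living accommodation with the landlord? yes; and the landlord is a resident landlord? no; and the dwelling is not subject to a licensing requirement? no. So the tenancy is not a Tier IV Arrangement.
Under §2.9: not a Licensed Letting (§2.6)? yes; or the tenancy was granted for a fixed term? no; or not a Tier IV Arrangement (§2.13)? yes. So the tenancy is a Recognised Holding.
Under §2.1: Scheduled Lease (§2.3)? yes; and not a Recognised Holding (§2.9)? no. So the tenancy is not a Designated Holding.
Under §2.14: Chargeable Occupancy (§2.7)? no; and not a Designated Holding (§2.1)? yes. So the tenancy is not a Listed Arrangement.

Chargeable Occupancy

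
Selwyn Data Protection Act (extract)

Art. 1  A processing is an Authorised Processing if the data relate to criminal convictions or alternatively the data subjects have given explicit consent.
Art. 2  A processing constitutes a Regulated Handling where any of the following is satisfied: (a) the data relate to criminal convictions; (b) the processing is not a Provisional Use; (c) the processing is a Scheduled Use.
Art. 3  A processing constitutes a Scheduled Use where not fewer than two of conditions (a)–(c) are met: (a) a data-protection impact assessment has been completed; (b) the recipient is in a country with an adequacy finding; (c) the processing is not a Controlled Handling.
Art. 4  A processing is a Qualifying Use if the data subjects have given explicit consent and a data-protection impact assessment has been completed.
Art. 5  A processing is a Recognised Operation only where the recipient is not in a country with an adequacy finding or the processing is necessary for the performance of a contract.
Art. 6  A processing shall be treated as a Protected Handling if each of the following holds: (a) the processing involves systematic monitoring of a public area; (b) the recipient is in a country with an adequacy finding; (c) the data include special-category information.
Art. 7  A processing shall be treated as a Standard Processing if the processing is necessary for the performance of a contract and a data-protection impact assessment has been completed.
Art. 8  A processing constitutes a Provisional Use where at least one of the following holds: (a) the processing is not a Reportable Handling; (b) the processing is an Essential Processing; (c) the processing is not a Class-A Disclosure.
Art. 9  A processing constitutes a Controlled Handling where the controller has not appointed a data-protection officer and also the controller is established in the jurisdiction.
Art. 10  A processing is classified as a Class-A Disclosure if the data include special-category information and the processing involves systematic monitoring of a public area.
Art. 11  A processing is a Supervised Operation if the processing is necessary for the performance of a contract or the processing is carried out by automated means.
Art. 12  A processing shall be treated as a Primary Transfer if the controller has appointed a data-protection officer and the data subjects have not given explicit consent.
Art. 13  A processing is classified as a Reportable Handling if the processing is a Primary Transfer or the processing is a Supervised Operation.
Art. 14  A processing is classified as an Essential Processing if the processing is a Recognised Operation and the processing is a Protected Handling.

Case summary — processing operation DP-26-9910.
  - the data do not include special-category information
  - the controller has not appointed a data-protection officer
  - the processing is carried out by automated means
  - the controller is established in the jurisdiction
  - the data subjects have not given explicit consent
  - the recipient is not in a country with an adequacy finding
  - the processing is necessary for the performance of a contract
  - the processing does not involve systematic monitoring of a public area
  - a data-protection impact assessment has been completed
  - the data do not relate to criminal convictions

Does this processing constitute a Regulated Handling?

article 12 — Primary Transfer: [the controller has appointed a data-protection officer? no] AND [the data subjects have not given explicit consent? yes] → not satisfied.
article 11 — Supervised Operation: [the processing is necessary for the performance of a contract? yes] OR [the processing is carried out by automated means? yes] → satisfied.
article 13 — Reportable Handling: [Primary Transfer (article 12)? no] OR [Supervised Operation (article 11)? yes] → satisfied.
article 5 — Recognised Operation: [the recipient is not in a country with an adequacy finding? yes] OR [the processing is necessary for the performance of a contract? yes] → satisfied.
article 6 — Protected Handling: [the processing involves systematic monitoring of a public area? no] AND [the recipient is in a country with an adequacy finding? no] AND [the data include special-category information? no] → not satisfied.
article 14 — Essential Processing: [Recognised Operation (article 5)? yes] AND [Protected Handling (article 6)? no] → not satisfied.
article 10 — Class-A Disclosure: [the data include special-category information? no] AND [the processing involves systematic monitoring of a public area? no] → not satisfied.
article 8 — Provisional Use: [not a Reportable Handling (article 13)? no] OR [Essential Processing (article 14)? no] OR [not a Class-A Disclosure (article 10)? yes] → satisfied.
article 9 — Controlled Handling: [the controller has not appointed a data-protection officer? yes] AND [the controller is established in the jurisdiction? yes] → satisfied.
article 3 — Scheduled Use: a data-protection impact assessment has been completed? yes; the recipient is in a country with an adequacy finding? no; not a Controlled Handling (article 9)? no — 1 of 3 hold (need ≥2) → not satisfied.
article 2 — Regulated Handling: [the data relate to criminal convictions? no] OR [not a Provisional Use (article 8)? no] OR [Scheduled Use (article 3)? no] → not satisfied.

No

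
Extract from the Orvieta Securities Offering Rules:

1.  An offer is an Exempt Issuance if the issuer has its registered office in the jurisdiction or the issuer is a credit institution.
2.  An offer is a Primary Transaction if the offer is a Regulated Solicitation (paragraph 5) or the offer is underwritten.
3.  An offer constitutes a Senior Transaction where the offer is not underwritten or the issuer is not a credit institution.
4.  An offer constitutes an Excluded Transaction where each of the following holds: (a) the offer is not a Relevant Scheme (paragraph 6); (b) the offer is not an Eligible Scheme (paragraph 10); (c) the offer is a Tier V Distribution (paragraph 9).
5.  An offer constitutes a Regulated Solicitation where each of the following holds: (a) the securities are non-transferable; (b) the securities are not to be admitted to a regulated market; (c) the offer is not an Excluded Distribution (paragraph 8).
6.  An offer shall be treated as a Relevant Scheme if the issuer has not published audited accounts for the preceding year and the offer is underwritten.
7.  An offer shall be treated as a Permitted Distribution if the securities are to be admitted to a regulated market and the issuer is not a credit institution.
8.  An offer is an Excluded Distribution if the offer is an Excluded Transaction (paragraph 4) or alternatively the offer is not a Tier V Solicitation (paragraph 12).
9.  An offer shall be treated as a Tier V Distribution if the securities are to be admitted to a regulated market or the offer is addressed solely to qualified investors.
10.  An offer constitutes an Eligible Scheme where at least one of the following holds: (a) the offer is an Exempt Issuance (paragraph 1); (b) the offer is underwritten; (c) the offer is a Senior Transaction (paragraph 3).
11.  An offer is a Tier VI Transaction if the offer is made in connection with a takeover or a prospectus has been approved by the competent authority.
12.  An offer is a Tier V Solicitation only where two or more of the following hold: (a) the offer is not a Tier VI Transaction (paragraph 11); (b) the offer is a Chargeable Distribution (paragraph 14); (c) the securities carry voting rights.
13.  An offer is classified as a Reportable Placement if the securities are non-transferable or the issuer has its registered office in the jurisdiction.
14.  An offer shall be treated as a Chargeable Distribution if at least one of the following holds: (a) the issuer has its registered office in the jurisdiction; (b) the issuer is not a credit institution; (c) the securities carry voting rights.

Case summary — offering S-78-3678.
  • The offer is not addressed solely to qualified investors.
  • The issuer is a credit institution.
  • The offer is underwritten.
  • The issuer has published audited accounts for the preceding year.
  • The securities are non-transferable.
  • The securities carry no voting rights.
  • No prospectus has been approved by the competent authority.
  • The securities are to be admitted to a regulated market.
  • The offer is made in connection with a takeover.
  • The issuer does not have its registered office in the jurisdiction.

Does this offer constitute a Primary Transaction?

Under paragraph 6: the issuer has not published audited accounts for the preceding year? no; and the offer is underwritten? yes. So the offer is not a Relevant Scheme.
Under paragraph 1: the issuer has its registered office in the jurisdiction? no; or the issuer is a credit institution? yes. So the offer is an Exempt Issuance.
Under paragraph 3: the offer is not underwritten? no; or the issuer is not a credit institution? no. So the offer is not a Senior Transaction.
Under paragraph 10: Exempt Issuance (paragraph 1)? yes; or the offer is underwritten? yes; or Senior Transaction (paragraph 3)? no. So the offer is an Eligible Scheme.
Under paragraph 9: the securities are to be admitted to a regulated market? yes; or the offer is addressed solely to qualified investors? no. So the offer is a Tier V Distribution.
Under paragraph 4: not a Relevant Scheme (paragraph 6)? yes; and not an Eligible Scheme (paragraph 10)? no; and Tier V Distribution (paragraph 9)? yes. So the offer is not an Excluded Transaction.
Under paragraph 11: the offer is made in connection with a takeover? yes; or a prospectus has been approved by the competent authority? no. So the offer is a Tier VI Transaction.
Under paragraph 14: the issuer has its registered office in the jurisdiction? no; or the issuer is not a credit institution? no; or the securities carry voting rights? no. So the offer is not a Chargeable Distribution.
Under paragraph 12: not a Tier VI Transaction (paragraph 11)? no; Chargeable Distribution (paragraph 14)? no; the securities carry voting rights? no — 0 of 3 hold (need ≥2) → not satisfied.
Under paragraph 8: Excluded Transaction (paragraph 4)? no; or not a Tier V Solicitation (paragraph 12)? yes. So the offer is an Excluded Distribution.
Under paragraph 5: the securities are non-transferable? yes; and the securities are not to be admitted to a regulated market? no; and not an Excluded Distribution (paragraph 8)? no. So the offer is not a Regulated Solicitation.
Under paragraph 2: Regulated Solicitation (paragraph 5)? no; or the offer is underwritten? yes. So the offer is a Primary Transaction.

Yes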